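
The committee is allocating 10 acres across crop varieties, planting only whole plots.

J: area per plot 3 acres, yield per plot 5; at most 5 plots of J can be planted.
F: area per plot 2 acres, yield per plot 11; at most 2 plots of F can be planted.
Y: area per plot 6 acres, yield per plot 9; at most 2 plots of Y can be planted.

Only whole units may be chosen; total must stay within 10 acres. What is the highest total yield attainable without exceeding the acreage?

32

This is a bounded integer knapsack.
2×J and 2×F: area 10 ≤ 10, yield 2·5 + 2·11 = 32.
2×F and 1×Y: area 10 ≤ 10, yield 2·11 + 1·9 = 31.
Best is 32.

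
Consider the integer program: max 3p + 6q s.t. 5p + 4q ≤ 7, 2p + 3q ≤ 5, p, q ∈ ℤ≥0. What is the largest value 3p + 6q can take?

Relaxing integrality, the LP optimum is 10.00 at (p,q) = (0, 1.67), which is not an integer point.
(p,q)=(0,1): 5·0+4·1=4≤7, 2·0+3·1=3≤5, objective 6.
(p,q)=(1,0): 5·1+4·0=5≤7, 2·1+3·0=2≤5, objective 3.
(p,q)=(0,0): 5·0+4·0=0≤7, 2·0+3·0=0≤5, objective 0.
No feasible integer point exceeds 6.

6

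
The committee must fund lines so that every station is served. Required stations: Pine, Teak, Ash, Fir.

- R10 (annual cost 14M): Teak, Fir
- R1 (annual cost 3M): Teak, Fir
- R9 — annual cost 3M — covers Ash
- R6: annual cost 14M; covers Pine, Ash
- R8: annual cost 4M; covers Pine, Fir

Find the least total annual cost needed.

This is an integer covering problem.
Choose R1, R9, and R8: together they cover Pine, Teak, Ash, Fir — every station.
Total annual cost: 3 + 3 + 4 = 10.
No cover costs less than 10.

10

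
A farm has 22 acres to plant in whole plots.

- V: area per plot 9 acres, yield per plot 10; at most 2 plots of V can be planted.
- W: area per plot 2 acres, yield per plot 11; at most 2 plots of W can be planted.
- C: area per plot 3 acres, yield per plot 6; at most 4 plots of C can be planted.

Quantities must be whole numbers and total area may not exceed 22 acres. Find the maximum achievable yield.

50

This is a bounded integer knapsack.
1×V, 2×W, and 3×C: area 22 ≤ 22, yield 1·10 + 2·11 + 3·6 = 50.
2×W and 4×C: area 16 ≤ 22, yield 2·11 + 4·6 = 46.
Best is 50.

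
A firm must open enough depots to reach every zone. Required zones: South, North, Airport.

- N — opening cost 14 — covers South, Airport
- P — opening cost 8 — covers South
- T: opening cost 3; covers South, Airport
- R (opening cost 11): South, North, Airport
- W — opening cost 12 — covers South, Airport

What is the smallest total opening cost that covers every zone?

11

This is an integer covering problem.
The greedy cost-per-new-zone heuristic would pick T and R for 14, but a cheaper cover exists.
R alone covers South, North, Airport — every zone.
Total opening cost: 11.
No cover costs less than 11.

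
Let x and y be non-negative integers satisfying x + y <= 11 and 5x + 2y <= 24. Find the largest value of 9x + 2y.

40

(x,y)=(4,2) is feasible, giving 40.
(x,y)=(4,1) is feasible, giving 38.
(x,y)=(4,0) is feasible, giving 36.
(x,y)=(3,3) is feasible, giving 33.
The best lattice point is (4,2), giving 40.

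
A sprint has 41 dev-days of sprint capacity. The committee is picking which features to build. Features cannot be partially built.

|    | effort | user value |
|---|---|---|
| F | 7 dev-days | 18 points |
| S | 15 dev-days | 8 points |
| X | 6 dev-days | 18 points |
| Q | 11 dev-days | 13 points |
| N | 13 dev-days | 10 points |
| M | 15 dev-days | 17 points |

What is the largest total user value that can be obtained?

66

F + X + N + M: effort 7 + 6 + 13 + 15 = 41 ≤ 41, user value 18 + 18 + 10 + 17 = 63.
F + X + Q + M: effort 7 + 6 + 11 + 15 = 39 ≤ 41, user value 18 + 18 + 13 + 17 = 66.
F + X + Q + N: effort 7 + 6 + 11 + 13 = 37 ≤ 41, user value 18 + 18 + 13 + 10 = 59.
Best is F, X, Q, and M with total user value 66.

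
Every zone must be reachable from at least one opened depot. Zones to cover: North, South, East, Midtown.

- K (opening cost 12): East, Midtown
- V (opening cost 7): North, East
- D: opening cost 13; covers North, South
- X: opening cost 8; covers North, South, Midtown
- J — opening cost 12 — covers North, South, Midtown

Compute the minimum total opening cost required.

Choose V and X: together they cover North, South, East, Midtown — every zone.
Total opening cost: 7 + 8 = 15.
No cover costs less than 15.

15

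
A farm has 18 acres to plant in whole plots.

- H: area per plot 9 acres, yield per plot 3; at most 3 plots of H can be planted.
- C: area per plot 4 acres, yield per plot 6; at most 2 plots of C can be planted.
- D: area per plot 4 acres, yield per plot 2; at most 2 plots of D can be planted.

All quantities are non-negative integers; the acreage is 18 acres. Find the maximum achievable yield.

This is a bounded integer knapsack.
C has the best ratio (6/4); taking only C gives at most 2×6 = 12 (stopped by the supply cap of 2).
Mixing does better — 2×C and 2×D: area 16 ≤ 18, yield 2·6 + 2·2 = 16.

16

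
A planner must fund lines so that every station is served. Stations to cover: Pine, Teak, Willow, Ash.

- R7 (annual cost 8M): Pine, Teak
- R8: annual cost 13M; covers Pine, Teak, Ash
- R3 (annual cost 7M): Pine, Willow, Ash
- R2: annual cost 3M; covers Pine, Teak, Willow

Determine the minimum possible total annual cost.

Choose R3 and R2: together they cover Pine, Teak, Willow, Ash — every station.
Total annual cost: 7 + 3 = 10.
No cover costs less than 10.

10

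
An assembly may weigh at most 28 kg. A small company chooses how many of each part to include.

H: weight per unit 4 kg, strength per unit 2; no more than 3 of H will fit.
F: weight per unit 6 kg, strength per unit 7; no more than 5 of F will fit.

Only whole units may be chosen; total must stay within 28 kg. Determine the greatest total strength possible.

30

1×H and 4×F: weight 28 ≤ 28, strength 1·2 + 4·7 = 30.
4×F: weight 24 ≤ 28, strength 4·7 = 28.
Best is 30.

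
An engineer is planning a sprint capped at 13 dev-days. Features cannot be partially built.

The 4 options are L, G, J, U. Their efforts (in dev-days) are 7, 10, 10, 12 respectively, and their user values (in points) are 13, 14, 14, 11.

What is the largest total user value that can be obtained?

14

Allowing fractional choices, the relaxed optimum would be about 21.4, but features are indivisible.
L: effort 7 ≤ 13, user value 13.
G: effort 10 ≤ 13, user value 14.
J: effort 10 ≤ 13, user value 14.
The maximum user value is 14; one optimal choice is G.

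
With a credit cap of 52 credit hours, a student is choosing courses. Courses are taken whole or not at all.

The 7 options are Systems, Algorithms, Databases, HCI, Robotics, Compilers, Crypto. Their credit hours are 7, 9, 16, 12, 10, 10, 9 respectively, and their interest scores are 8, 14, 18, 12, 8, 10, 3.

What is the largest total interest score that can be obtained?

Take Systems, Algorithms, Databases, Robotics, and Compilers: credit hours 7 + 9 + 16 + 10 + 10 = 52 ≤ 52, interest score 8 + 14 + 18 + 8 + 10 = 58.
No other feasible combination does better.

58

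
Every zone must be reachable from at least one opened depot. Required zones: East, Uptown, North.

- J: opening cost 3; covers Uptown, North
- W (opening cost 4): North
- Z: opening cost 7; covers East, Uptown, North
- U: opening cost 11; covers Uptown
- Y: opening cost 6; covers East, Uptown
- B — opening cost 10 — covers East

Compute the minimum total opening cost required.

7

The greedy cost-per-new-zone heuristic would pick J and Y for 9, but a cheaper cover exists.
Z alone covers East, Uptown, North — every zone.
Total opening cost: 7.
No cover costs less than 7.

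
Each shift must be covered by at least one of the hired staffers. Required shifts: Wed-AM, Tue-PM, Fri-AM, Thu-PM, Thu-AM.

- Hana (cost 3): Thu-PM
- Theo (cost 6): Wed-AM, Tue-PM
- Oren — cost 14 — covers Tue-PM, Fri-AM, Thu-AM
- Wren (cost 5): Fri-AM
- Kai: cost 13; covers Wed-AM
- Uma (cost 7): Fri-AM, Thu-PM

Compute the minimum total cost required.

Choose Hana, Theo, and Oren: together they cover Wed-AM, Tue-PM, Fri-AM, Thu-PM, Thu-AM — every shift.
Total cost: 3 + 6 + 14 = 23.

23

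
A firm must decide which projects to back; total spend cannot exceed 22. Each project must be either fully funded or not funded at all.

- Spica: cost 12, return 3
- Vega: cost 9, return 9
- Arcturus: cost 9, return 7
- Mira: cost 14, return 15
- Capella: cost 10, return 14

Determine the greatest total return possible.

23

Allowing fractional choices, the relaxed optimum would be about 26.9, but projects are indivisible.
Spica + Capella: cost 12 + 10 = 22 ≤ 22, return 3 + 14 = 17.
Vega + Capella: cost 9 + 10 = 19 ≤ 22, return 9 + 14 = 23.
Arcturus + Capella: cost 9 + 10 = 19 ≤ 22, return 7 + 14 = 21.
Best is Vega and Capella with total return 23.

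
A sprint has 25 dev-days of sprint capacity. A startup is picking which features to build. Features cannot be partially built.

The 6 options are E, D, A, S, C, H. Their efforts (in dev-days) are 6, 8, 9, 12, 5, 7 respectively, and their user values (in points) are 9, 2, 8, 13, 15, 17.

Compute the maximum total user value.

45

This is an integer program with binary decision variables.
Allowing fractional choices, the relaxed optimum would be about 48.6, but features are indivisible.
E + C + H: effort 6 + 5 + 7 = 18 ≤ 25, user value 9 + 15 + 17 = 41.
S + C + H: effort 12 + 5 + 7 = 24 ≤ 25, user value 13 + 15 + 17 = 45.
Best is S, C, and H with total user value 45.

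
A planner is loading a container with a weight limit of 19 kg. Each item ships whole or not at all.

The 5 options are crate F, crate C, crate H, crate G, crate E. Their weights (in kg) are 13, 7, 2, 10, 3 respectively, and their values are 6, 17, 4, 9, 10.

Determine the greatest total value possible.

Allowing fractional choices, the relaxed optimum would be about 37.3, but items are indivisible.
crate C + crate H + crate E: weight 7 + 2 + 3 = 12 ≤ 19, value 17 + 4 + 10 = 31.
crate C + crate H + crate G: weight 7 + 2 + 10 = 19 ≤ 19, value 17 + 4 + 9 = 30.
Best is crate C, crate H, and crate E with total value 31.

31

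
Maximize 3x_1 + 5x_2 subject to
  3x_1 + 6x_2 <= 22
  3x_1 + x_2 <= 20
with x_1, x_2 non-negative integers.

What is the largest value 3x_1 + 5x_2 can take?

20

The continuous relaxation peaks at (6.53, 0.4) with value 21.60; rounding to a feasible lattice point costs some objective.
(x_1,x_2)=(5,1) is feasible, giving 20.
(x_1,x_2)=(6,0) is feasible, giving 18.
(x_1,x_2)=(4,1) is feasible, giving 17.
No feasible integer point exceeds 20.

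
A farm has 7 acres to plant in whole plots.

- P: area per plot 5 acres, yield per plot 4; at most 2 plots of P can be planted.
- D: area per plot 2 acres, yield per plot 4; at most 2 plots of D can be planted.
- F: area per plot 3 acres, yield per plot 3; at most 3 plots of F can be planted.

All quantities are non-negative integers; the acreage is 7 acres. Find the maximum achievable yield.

11

D has the best ratio (4/2); taking only D gives at most 2×4 = 8 (stopped by the supply cap of 2).
Mixing does better — 2×D and 1×F: area 7 ≤ 7, yield 2·4 + 1·3 = 11.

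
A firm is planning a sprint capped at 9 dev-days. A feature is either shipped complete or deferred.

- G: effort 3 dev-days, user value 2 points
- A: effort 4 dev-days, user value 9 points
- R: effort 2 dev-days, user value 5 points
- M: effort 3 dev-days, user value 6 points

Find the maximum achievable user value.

20

Take A, R, and M: effort 4 + 2 + 3 = 9 ≤ 9, user value 9 + 5 + 6 = 20.
No other feasible combination does better.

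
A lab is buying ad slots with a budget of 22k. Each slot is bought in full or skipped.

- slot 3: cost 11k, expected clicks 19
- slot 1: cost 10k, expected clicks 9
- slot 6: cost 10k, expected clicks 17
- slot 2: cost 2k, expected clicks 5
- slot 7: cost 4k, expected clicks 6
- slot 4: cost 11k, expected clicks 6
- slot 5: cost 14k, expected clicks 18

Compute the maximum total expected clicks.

Allowing fractional choices, the relaxed optimum would be about 39.3, but ad slots are indivisible.
slot 1 + slot 6 + slot 2: cost 10 + 10 + 2 = 22 ≤ 22, expected clicks 9 + 17 + 5 = 31.
slot 3 + slot 6: cost 11 + 10 = 21 ≤ 22, expected clicks 19 + 17 = 36.
slot 3 + slot 2 + slot 7: cost 11 + 2 + 4 = 17 ≤ 22, expected clicks 19 + 5 + 6 = 30.
Best is slot 3 and slot 6 with total expected clicks 36.

36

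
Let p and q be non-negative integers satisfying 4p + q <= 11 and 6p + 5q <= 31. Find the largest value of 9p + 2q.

24

Relaxing integrality, the LP optimum is 24.75 at (p,q) = (2.75, 0), which is not an integer point.
(p,q)=(2,3): 4·2+1·3=11≤11, 6·2+5·3=27≤31, objective 24.
(p,q)=(2,2): 4·2+1·2=10≤11, 6·2+5·2=22≤31, objective 22.
(p,q)=(2,1): 4·2+1·1=9≤11, 6·2+5·1=17≤31, objective 20.
No feasible integer point exceeds 24.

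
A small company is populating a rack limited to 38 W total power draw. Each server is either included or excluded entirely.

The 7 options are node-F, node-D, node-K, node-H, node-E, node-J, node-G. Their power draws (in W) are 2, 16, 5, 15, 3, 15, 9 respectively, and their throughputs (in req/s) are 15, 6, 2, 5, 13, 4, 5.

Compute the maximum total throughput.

node-F + node-D + node-K + node-E + node-G: power draw 2 + 16 + 5 + 3 + 9 = 35 ≤ 38, throughput 15 + 6 + 2 + 13 + 5 = 41.
node-F + node-K + node-H + node-E + node-G: power draw 2 + 5 + 15 + 3 + 9 = 34 ≤ 38, throughput 15 + 2 + 5 + 13 + 5 = 40.
Best is node-F, node-D, node-K, node-E, and node-G with total throughput 41.

41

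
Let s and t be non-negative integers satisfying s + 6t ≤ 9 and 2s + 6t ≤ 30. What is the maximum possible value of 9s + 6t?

81

(s,t)=(9,0) is feasible, giving 81.
(s,t)=(8,0) is feasible, giving 72.
No feasible integer point exceeds 81.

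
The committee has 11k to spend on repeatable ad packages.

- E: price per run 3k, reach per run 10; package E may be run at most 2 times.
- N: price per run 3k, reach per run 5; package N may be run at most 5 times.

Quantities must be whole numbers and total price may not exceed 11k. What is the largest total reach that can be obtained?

25

1×E and 2×N: price 9 ≤ 11, reach 1·10 + 2·5 = 20.
2×E and 1×N: price 9 ≤ 11, reach 2·10 + 1·5 = 25.
Best is 25.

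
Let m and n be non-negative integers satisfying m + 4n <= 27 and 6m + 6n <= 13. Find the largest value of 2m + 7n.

14

Relaxing integrality, the LP optimum is 15.17 at (m,n) = (0, 2.17), which is not an integer point.
(m,n)=(0,2): 1·0+4·2=8≤27, 6·0+6·2=12≤13, objective 14.
(m,n)=(1,1): 1·1+4·1=5≤27, 6·1+6·1=12≤13, objective 9.
(m,n)=(0,1): 1·0+4·1=4≤27, 6·0+6·1=6≤13, objective 7.
The best lattice point is (0,2), giving 14.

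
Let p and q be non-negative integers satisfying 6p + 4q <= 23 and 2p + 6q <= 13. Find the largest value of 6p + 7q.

25

Relaxing integrality, the LP optimum is 26.43 at (p,q) = (3.07, 1.14), which is not an integer point.
(p,q)=(3,1): 6·3+4·1=22≤23, 2·3+6·1=12≤13, objective 25.
(p,q)=(2,1): 6·2+4·1=16≤23, 2·2+6·1=10≤13, objective 19.
(p,q)=(3,0): 6·3+4·0=18≤23, 2·3+6·0=6≤13, objective 18.
No feasible integer point exceeds 25.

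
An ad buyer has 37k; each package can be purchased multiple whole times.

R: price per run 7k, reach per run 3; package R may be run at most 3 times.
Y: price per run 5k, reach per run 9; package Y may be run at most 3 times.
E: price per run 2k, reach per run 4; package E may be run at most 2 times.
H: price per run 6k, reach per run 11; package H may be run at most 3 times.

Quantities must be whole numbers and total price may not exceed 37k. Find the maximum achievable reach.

68

This is a bounded integer knapsack.
E has the best ratio (4/2); taking only E gives at most 2×4 = 8 (stopped by the supply cap of 2).
Mixing does better — 3×Y, 2×E, and 3×H: price 37 ≤ 37, reach 3·9 + 2·4 + 3·11 = 68.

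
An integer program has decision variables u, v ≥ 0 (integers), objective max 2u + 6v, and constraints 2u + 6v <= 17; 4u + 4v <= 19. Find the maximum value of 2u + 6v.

16

Relaxing integrality, the LP optimum is 17.00 at (u,v) = (0, 2.83), which is not an integer point.
(u,v)=(2,2): 2·2+6·2=16≤17, 4·2+4·2=16≤19, objective 16.
(u,v)=(1,2): 2·1+6·2=14≤17, 4·1+4·2=12≤19, objective 14.
(u,v)=(3,1): 2·3+6·1=12≤17, 4·3+4·1=16≤19, objective 12.
(u,v)=(0,2): 2·0+6·2=12≤17, 4·0+4·2=8≤19, objective 12.
Maximum is 16 at (u,v)=(2,2).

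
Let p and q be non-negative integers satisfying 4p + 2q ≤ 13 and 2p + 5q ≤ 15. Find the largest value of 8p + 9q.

34

(p,q)=(2,2) is feasible, giving 34.
(p,q)=(1,2) is feasible, giving 26.
(p,q)=(2,1) is feasible, giving 25.
Maximum is 34 at (p,q)=(2,2).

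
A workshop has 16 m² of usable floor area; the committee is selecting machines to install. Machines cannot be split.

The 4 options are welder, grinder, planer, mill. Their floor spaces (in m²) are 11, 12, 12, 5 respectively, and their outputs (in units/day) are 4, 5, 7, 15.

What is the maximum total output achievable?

19

This is a 0-1 knapsack instance.
planer: floor space 12 ≤ 16, output 7.
welder + mill: floor space 11 + 5 = 16 ≤ 16, output 4 + 15 = 19.
mill: floor space 5 ≤ 16, output 15.
Best is welder and mill with total output 19.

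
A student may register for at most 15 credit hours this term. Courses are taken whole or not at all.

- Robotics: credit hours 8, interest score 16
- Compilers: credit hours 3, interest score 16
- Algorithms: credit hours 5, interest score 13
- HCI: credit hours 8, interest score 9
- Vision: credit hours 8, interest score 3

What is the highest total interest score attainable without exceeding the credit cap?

Allowing fractional choices, the relaxed optimum would be about 43.0, but courses are indivisible.
Compilers + Algorithms: credit hours 3 + 5 = 8 ≤ 15, interest score 16 + 13 = 29.
Robotics + Compilers: credit hours 8 + 3 = 11 ≤ 15, interest score 16 + 16 = 32.
Robotics + Algorithms: credit hours 8 + 5 = 13 ≤ 15, interest score 16 + 13 = 29.
Best is Robotics and Compilers with total interest score 32.

32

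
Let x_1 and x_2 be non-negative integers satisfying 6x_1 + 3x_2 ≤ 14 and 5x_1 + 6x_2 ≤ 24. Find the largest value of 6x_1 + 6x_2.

(x_1,x_2)=(0,4): 6·0+3·4=12≤14, 5·0+6·4=24≤24, objective 24.
(x_1,x_2)=(1,2): 6·1+3·2=12≤14, 5·1+6·2=17≤24, objective 18.
(x_1,x_2)=(0,3): 6·0+3·3=9≤14, 5·0+6·3=18≤24, objective 18.
No feasible integer point exceeds 24.

24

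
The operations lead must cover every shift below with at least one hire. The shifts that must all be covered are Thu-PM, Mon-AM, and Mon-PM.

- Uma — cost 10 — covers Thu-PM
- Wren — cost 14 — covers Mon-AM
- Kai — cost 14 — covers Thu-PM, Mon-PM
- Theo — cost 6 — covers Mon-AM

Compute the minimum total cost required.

20

Choose Kai and Theo: together they cover Thu-PM, Mon-AM, Mon-PM — every shift.
Total cost: 14 + 6 = 20.
No cover costs less than 20.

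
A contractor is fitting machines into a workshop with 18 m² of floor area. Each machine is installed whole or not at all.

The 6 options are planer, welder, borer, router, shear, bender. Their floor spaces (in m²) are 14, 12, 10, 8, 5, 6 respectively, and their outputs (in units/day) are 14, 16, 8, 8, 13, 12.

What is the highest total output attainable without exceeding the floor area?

29

Treat it as a binary knapsack problem.
Take welder and shear: floor space 12 + 5 = 17 ≤ 18, output 16 + 13 = 29.
No other feasible combination does better.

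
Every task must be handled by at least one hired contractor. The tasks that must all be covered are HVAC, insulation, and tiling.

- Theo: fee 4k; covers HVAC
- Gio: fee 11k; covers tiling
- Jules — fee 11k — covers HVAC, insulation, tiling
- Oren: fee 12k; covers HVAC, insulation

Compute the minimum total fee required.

Jules alone covers HVAC, insulation, tiling — every task.
Total fee: 11.
No cover costs less than 11.

11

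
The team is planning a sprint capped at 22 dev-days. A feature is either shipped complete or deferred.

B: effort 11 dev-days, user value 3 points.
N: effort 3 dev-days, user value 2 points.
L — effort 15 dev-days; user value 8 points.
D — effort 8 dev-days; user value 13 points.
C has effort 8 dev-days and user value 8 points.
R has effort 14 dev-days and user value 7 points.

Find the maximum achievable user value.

Take N, D, and C: effort 3 + 8 + 8 = 19 ≤ 22, user value 2 + 13 + 8 = 23.
No other feasible combination does better.

23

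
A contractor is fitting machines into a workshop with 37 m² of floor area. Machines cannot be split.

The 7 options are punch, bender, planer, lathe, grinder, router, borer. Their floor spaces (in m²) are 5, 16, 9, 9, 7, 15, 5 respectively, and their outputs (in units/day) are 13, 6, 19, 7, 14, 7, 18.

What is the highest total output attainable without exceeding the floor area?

71

Allowing fractional choices, the relaxed optimum would be about 71.9, but machines are indivisible.
punch + planer + lathe + grinder + borer: floor space 5 + 9 + 9 + 7 + 5 = 35 ≤ 37, output 13 + 19 + 7 + 14 + 18 = 71.
punch + planer + grinder + borer: floor space 5 + 9 + 7 + 5 = 26 ≤ 37, output 13 + 19 + 14 + 18 = 64.
Best is punch, planer, lathe, grinder, and borer with total output 71.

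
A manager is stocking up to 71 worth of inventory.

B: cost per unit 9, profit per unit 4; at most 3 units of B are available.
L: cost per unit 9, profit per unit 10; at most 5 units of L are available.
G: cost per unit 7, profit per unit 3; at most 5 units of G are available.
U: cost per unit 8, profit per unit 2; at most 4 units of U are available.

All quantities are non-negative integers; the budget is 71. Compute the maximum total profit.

61

1×B, 5×L, and 2×G: cost 68 ≤ 71, profit 1·4 + 5·10 + 2·3 = 60.
2×B, 5×L, and 1×G: cost 70 ≤ 71, profit 2·4 + 5·10 + 1·3 = 61.
Best is 61.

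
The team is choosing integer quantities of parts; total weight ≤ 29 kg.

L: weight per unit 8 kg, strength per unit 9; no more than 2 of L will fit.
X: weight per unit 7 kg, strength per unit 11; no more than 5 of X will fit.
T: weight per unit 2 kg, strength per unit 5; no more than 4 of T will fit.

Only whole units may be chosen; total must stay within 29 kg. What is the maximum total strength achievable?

53

This is a bounded integer knapsack.
T has the best ratio (5/2); taking only T gives at most 4×5 = 20 (stopped by the supply cap of 4).
Mixing does better — 3×X and 4×T: weight 29 ≤ 29, strength 3·11 + 4·5 = 53.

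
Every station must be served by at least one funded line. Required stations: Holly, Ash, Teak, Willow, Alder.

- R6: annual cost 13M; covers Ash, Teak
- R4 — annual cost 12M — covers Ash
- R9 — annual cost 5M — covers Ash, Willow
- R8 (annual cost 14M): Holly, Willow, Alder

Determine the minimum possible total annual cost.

The greedy cost-per-new-station heuristic would pick R9, R8, and R6 for 32, but a cheaper cover exists.
Choose R6 and R8: together they cover Holly, Ash, Teak, Willow, Alder — every station.
Total annual cost: 13 + 14 = 27.
No cover costs less than 27.

27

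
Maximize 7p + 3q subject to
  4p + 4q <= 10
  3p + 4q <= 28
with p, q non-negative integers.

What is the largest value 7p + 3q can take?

14

The continuous relaxation peaks at (2.5, 0) with value 17.50; rounding to a feasible lattice point costs some objective.
(p,q)=(2,0): 4·2+4·0=8≤10, 3·2+4·0=6≤28, objective 14.
(p,q)=(1,1): 4·1+4·1=8≤10, 3·1+4·1=7≤28, objective 10.
(p,q)=(1,0): 4·1+4·0=4≤10, 3·1+4·0=3≤28, objective 7.
Maximum is 14 at (p,q)=(2,0).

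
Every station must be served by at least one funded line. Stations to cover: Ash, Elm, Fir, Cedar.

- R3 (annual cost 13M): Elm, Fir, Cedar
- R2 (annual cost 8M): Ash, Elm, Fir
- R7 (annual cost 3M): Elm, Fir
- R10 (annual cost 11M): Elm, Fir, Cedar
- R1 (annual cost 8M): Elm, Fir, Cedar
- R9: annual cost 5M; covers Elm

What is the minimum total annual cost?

This is a weighted set-cover instance.
Choose R2 and R1: together they cover Ash, Elm, Fir, Cedar — every station.
Total annual cost: 8 + 8 = 16.

16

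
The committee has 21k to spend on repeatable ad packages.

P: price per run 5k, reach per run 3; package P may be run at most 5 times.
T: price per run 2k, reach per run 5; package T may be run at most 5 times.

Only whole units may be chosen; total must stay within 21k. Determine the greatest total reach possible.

31

2×P and 5×T: price 20 ≤ 21, reach 2·3 + 5·5 = 31.
1×P and 5×T: price 15 ≤ 21, reach 1·3 + 5·5 = 28.
Best is 31.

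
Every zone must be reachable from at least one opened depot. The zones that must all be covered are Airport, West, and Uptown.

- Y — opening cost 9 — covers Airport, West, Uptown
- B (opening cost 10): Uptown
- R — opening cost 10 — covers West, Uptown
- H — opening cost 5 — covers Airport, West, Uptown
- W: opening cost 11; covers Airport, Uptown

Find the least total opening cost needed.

H alone covers Airport, West, Uptown — every zone.
Total opening cost: 5.
No cover costs less than 5.

5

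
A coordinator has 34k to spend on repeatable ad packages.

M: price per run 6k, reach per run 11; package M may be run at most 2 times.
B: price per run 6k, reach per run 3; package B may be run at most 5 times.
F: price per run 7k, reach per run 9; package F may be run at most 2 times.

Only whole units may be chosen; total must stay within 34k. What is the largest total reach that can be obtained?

Take 2×M, 1×B, and 2×F: price 32 ≤ 34, reach 2·11 + 1·3 + 2·9 = 43.
M has the best ratio (11/6) and is taken to its limit of 2; remaining capacity is filled optimally with the others.

43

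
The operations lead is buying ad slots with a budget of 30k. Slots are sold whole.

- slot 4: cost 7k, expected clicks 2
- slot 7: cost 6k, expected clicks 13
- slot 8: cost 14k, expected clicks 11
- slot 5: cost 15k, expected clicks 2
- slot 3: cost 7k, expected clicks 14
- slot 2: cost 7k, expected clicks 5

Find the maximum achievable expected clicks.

slot 7 + slot 3 + slot 2: cost 6 + 7 + 7 = 20 ≤ 30, expected clicks 13 + 14 + 5 = 32.
slot 4 + slot 7 + slot 3 + slot 2: cost 7 + 6 + 7 + 7 = 27 ≤ 30, expected clicks 2 + 13 + 14 + 5 = 34.
slot 7 + slot 8 + slot 3: cost 6 + 14 + 7 = 27 ≤ 30, expected clicks 13 + 11 + 14 = 38.
Best is slot 7, slot 8, and slot 3 with total expected clicks 38.

38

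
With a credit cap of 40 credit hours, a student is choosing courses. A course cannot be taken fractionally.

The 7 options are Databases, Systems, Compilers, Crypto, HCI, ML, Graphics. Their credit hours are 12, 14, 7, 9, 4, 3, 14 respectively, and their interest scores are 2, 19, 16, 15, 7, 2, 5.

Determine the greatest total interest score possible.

Allowing fractional choices, the relaxed optimum would be about 60.1, but courses are indivisible.
Systems + Compilers + Crypto + ML: credit hours 14 + 7 + 9 + 3 = 33 ≤ 40, interest score 19 + 16 + 15 + 2 = 52.
Systems + Compilers + Crypto + HCI + ML: credit hours 14 + 7 + 9 + 4 + 3 = 37 ≤ 40, interest score 19 + 16 + 15 + 7 + 2 = 59.
Systems + Compilers + Crypto + HCI: credit hours 14 + 7 + 9 + 4 = 34 ≤ 40, interest score 19 + 16 + 15 + 7 = 57.
Best is Systems, Compilers, Crypto, HCI, and ML with total interest score 59.

59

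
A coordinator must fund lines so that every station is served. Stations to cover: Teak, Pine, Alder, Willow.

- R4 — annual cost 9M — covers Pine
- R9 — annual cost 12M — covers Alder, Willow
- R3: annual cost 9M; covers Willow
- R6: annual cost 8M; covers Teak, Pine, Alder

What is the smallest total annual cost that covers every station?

17

This is a weighted set-cover instance.
Choose R3 and R6: together they cover Teak, Pine, Alder, Willow — every station.
Total annual cost: 9 + 8 = 17.
No cover costs less than 17.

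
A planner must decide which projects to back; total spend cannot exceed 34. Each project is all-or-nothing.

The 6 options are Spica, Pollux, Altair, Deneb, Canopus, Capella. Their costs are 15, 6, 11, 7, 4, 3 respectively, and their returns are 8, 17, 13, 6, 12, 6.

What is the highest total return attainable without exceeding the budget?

54

Allowing fractional choices, the relaxed optimum would be about 55.6, but projects are indivisible.
Pollux + Altair + Canopus + Capella: cost 6 + 11 + 4 + 3 = 24 ≤ 34, return 17 + 13 + 12 + 6 = 48.
Pollux + Altair + Deneb + Canopus + Capella: cost 6 + 11 + 7 + 4 + 3 = 31 ≤ 34, return 17 + 13 + 6 + 12 + 6 = 54.
Best is Pollux, Altair, Deneb, Canopus, and Capella with total return 54.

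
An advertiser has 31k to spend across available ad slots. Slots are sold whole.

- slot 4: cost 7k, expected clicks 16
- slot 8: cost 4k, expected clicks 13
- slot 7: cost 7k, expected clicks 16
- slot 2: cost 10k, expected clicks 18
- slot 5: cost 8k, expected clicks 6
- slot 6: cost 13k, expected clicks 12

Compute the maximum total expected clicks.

63

Allowing fractional choices, the relaxed optimum would be about 65.8, but ad slots are indivisible.
slot 4 + slot 8 + slot 7 + slot 6: cost 7 + 4 + 7 + 13 = 31 ≤ 31, expected clicks 16 + 13 + 16 + 12 = 57.
slot 4 + slot 8 + slot 2 + slot 5: cost 7 + 4 + 10 + 8 = 29 ≤ 31, expected clicks 16 + 13 + 18 + 6 = 53.
slot 4 + slot 8 + slot 7 + slot 2: cost 7 + 4 + 7 + 10 = 28 ≤ 31, expected clicks 16 + 13 + 16 + 18 = 63.
Best is slot 4, slot 8, slot 7, and slot 2 with total expected clicks 63.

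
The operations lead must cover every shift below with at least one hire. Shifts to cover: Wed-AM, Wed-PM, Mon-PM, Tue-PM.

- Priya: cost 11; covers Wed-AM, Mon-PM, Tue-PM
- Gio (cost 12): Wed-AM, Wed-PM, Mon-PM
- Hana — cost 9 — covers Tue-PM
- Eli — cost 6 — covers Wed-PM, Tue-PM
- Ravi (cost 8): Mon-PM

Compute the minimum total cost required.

17

Choose Priya and Eli: together they cover Wed-AM, Wed-PM, Mon-PM, Tue-PM — every shift.
Total cost: 11 + 6 = 17.
No cover costs less than 17.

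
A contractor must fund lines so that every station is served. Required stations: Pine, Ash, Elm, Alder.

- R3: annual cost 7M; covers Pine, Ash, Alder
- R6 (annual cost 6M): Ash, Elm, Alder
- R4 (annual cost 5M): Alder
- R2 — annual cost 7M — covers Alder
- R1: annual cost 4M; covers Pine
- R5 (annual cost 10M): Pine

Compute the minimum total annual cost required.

Choose R6 and R1: together they cover Pine, Ash, Elm, Alder — every station.
Total annual cost: 6 + 4 = 10.
No cover costs less than 10.

10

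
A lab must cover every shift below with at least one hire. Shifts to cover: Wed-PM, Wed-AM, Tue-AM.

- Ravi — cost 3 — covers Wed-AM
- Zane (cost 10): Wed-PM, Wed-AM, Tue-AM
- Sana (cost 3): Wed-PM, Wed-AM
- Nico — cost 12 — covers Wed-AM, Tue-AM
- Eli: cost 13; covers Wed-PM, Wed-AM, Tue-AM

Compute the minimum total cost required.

The greedy cost-per-new-shift heuristic would pick Sana and Zane for 13, but a cheaper cover exists.
Zane alone covers Wed-PM, Wed-AM, Tue-AM — every shift.
Total cost: 10.
No cover costs less than 10.

10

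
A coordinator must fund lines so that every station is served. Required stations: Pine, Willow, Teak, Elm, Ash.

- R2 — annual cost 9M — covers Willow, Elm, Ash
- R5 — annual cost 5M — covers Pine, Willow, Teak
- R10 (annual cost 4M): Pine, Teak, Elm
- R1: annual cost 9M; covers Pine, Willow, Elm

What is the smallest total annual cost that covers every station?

Choose R2 and R10: together they cover Pine, Willow, Teak, Elm, Ash — every station.
Total annual cost: 9 + 4 = 13.
No cover costs less than 13.

13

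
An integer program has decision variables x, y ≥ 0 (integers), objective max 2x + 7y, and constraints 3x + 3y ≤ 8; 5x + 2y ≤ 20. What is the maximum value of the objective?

Relaxing integrality, the LP optimum is 18.67 at (x,y) = (0, 2.67), which is not an integer point.
(x,y)=(0,2): 3·0+3·2=6≤8, 5·0+2·2=4≤20, objective 14.
(x,y)=(1,1): 3·1+3·1=6≤8, 5·1+2·1=7≤20, objective 9.
(x,y)=(0,1): 3·0+3·1=3≤8, 5·0+2·1=2≤20, objective 7.
The best lattice point is (0,2), giving 14.

14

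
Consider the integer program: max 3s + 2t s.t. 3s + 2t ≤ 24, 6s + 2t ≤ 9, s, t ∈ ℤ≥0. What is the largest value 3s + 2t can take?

(s,t)=(0,4): 3·0+2·4=8≤24, 6·0+2·4=8≤9, objective 8.
(s,t)=(0,3): 3·0+2·3=6≤24, 6·0+2·3=6≤9, objective 6.
The best lattice point is (0,4), giving 8.

8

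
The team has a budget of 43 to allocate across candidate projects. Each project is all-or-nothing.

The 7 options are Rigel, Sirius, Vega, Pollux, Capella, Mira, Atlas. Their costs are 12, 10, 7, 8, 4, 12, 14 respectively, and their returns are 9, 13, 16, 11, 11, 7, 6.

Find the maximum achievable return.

Take Rigel, Sirius, Vega, Pollux, and Capella: cost 12 + 10 + 7 + 8 + 4 = 41 ≤ 43, return 9 + 13 + 16 + 11 + 11 = 60.
No other feasible combination does better.

60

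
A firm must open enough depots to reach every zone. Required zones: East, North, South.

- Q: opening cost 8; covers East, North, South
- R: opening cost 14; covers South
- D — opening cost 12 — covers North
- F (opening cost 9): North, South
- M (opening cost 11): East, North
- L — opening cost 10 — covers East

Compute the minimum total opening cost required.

8

Q alone covers East, North, South — every zone.
Total opening cost: 8.
No cover costs less than 8.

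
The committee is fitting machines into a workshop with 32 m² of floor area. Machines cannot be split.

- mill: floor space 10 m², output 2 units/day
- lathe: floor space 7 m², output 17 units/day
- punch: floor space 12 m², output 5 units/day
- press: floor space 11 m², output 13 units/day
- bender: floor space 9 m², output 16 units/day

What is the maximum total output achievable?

lathe + punch + bender: floor space 7 + 12 + 9 = 28 ≤ 32, output 17 + 5 + 16 = 38.
mill + lathe + bender: floor space 10 + 7 + 9 = 26 ≤ 32, output 2 + 17 + 16 = 35.
lathe + press + bender: floor space 7 + 11 + 9 = 27 ≤ 32, output 17 + 13 + 16 = 46.
Best is lathe, press, and bender with total output 46.

46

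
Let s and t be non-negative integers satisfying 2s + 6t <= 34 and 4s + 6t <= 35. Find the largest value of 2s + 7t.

(s,t)=(1,5): 2·1+6·5=32≤34, 4·1+6·5=34≤35, objective 37.
(s,t)=(0,5): 2·0+6·5=30≤34, 4·0+6·5=30≤35, objective 35.
(s,t)=(2,4): 2·2+6·4=28≤34, 4·2+6·4=32≤35, objective 32.
No feasible integer point exceeds 37.

37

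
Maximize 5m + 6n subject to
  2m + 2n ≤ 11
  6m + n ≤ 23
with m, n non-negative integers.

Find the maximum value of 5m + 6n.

30

The continuous relaxation peaks at (0, 5.5) with value 33.00; rounding to a feasible lattice point costs some objective.
(m,n)=(0,5): 2·0+2·5=10≤11, 6·0+1·5=5≤23, objective 30.
(m,n)=(1,4): 2·1+2·4=10≤11, 6·1+1·4=10≤23, objective 29.
(m,n)=(0,4): 2·0+2·4=8≤11, 6·0+1·4=4≤23, objective 24.
The best lattice point is (0,5), giving 30.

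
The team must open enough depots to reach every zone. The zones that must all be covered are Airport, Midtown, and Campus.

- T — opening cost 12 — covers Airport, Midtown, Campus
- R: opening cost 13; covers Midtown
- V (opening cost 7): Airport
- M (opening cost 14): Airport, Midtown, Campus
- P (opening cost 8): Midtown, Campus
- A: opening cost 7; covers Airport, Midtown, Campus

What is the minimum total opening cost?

7

A alone covers Airport, Midtown, Campus — every zone.
Total opening cost: 7.
No cover costs less than 7.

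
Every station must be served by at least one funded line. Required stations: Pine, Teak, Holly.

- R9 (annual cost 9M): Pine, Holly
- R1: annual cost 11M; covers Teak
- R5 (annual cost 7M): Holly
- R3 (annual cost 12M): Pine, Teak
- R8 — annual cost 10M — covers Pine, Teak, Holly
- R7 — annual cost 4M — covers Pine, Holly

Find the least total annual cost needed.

10

The greedy cost-per-new-station heuristic would pick R7 and R8 for 14, but a cheaper cover exists.
R8 alone covers Pine, Teak, Holly — every station.
Total annual cost: 10.
No cover costs less than 10.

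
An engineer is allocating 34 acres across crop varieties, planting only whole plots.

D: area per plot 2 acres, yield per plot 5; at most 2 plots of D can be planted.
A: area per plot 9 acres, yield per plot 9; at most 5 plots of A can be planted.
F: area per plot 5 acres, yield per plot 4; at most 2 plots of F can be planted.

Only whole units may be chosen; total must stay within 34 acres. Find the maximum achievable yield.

This is a bounded integer knapsack.
D has the best ratio (5/2); taking only D gives at most 2×5 = 10 (stopped by the supply cap of 2).
Mixing does better — 2×D and 3×A: area 31 ≤ 34, yield 2·5 + 3·9 = 37.

37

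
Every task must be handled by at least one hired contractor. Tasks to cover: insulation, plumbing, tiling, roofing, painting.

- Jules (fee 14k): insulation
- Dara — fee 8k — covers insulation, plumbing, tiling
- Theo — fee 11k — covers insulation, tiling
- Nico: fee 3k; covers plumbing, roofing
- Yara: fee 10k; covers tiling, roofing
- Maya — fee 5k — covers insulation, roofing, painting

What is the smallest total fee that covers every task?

The greedy cost-per-new-task heuristic would pick Nico, Maya, and Dara for 16, but a cheaper cover exists.
Choose Dara and Maya: together they cover insulation, plumbing, tiling, roofing, painting — every task.
Total fee: 8 + 5 = 13.
No cover costs less than 13.

13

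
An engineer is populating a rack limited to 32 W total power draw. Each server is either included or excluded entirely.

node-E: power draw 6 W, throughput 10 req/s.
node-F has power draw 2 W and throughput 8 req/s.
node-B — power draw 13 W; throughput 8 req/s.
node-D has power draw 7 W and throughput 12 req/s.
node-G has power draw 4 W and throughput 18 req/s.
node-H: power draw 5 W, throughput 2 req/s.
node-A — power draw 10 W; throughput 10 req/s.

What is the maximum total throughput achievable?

Allowing fractional choices, the relaxed optimum would be about 59.8, but servers are indivisible.
node-E + node-F + node-B + node-D + node-G: power draw 6 + 2 + 13 + 7 + 4 = 32 ≤ 32, throughput 10 + 8 + 8 + 12 + 18 = 56.
node-E + node-F + node-D + node-G + node-A: power draw 6 + 2 + 7 + 4 + 10 = 29 ≤ 32, throughput 10 + 8 + 12 + 18 + 10 = 58.
Best is node-E, node-F, node-D, node-G, and node-A with total throughput 58.

58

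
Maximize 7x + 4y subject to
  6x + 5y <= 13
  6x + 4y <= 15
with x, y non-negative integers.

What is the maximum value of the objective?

14

The continuous relaxation peaks at (2.17, 0) with value 15.17; rounding to a feasible lattice point costs some objective.
(x,y)=(2,0): 6·2+5·0=12≤13, 6·2+4·0=12≤15, objective 14.
(x,y)=(1,1): 6·1+5·1=11≤13, 6·1+4·1=10≤15, objective 11.
(x,y)=(1,0): 6·1+5·0=6≤13, 6·1+4·0=6≤15, objective 7.
No feasible integer point exceeds 14.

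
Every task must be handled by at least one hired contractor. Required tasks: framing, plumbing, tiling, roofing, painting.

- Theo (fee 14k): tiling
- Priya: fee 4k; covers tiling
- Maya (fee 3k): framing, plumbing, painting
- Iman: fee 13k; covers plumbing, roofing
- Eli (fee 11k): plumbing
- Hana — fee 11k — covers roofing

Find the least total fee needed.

18

Choose Priya, Maya, and Hana: together they cover framing, plumbing, tiling, roofing, painting — every task.
Total fee: 4 + 3 + 11 = 18.
No cover costs less than 18.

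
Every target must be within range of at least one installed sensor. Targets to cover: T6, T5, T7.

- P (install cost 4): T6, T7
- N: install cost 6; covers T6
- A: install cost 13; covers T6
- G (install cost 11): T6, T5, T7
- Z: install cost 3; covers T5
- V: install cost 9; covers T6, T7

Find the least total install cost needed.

7

Choose P and Z: together they cover T6, T5, T7 — every target.
Total install cost: 4 + 3 = 7.
No cover costs less than 7.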